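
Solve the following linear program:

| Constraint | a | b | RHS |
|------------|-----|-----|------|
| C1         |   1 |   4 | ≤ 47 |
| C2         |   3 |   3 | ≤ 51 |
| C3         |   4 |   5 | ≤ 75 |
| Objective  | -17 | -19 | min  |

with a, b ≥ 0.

Evaluate the objective at each vertex of the feasible region:
  z(0, 0) = 0
  z(17, 0) = -289
  z(10, 7) = -303  ←
  z(5.909, 10.27) = -295.6
  z(0, 11.75) = -223.2
The minimum is at a = 10, b = 7.

a = 10, b = 7, z = -303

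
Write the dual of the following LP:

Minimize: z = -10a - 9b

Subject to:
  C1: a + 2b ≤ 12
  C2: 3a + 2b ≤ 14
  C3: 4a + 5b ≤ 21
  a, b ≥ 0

Primal min cᵀx s.t. Ax ≤ b, x ≥ 0  →  Dual max −bᵀy s.t. Aᵀy ≥ −c, y ≥ 0.

Maximize: z = -12y1 - 14y2 - 21y3

Subject to:
  y1 + 3y2 + 4y3 ≥ 10
  2y1 + 2y2 + 5y3 ≥ 9
  y1, y2, y3 ≥ 0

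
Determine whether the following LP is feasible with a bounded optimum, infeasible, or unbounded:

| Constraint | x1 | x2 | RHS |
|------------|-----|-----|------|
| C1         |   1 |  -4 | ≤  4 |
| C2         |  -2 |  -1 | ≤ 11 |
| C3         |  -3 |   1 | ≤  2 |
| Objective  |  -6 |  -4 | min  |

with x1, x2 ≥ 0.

Unbounded (objective can decrease without bound)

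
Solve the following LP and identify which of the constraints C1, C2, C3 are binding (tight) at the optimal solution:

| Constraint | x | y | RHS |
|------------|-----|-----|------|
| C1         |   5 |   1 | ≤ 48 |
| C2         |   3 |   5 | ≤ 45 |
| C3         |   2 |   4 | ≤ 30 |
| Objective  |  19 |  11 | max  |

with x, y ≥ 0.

At x = 9, y = 3, compute slack b - a·x for each constraint:
  C1: 48 − 48 = 0  (binding)
  C2: 45 − 42 = 3  (slack)
  C3: 30 − 30 = 0  (binding)

Optimal: x = 9, y = 3
Binding: C1, C3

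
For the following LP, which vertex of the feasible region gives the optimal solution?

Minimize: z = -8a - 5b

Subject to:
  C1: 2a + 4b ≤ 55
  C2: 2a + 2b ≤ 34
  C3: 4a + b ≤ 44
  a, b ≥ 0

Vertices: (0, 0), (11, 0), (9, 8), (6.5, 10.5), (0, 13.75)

Evaluate the objective at each vertex of the feasible region:
  z(0, 0) = 0
  z(11, 0) = -88
  z(9, 8) = -112  ←
  z(6.5, 10.5) = -104.5
  z(0, 13.75) = -68.75
The minimum is at a = 9, b = 8.

(9, 8)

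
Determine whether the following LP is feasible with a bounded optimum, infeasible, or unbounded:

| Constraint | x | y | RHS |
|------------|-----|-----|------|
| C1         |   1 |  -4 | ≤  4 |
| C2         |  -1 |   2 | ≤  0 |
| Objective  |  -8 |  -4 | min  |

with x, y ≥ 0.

Unbounded (objective can decrease without bound)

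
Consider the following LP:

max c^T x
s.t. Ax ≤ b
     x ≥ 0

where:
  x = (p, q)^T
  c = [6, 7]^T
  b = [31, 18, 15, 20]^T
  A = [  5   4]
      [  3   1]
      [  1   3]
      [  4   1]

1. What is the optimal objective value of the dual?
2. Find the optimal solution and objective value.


1. 46
2. p = 3, q = 4, z = 46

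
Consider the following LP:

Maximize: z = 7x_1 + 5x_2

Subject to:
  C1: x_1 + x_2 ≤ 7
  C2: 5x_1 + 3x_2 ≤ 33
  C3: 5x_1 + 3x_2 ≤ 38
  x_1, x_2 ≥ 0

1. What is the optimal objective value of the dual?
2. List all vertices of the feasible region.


1. 47
2. (0, 0), (6.6, 0), (6, 1), (0, 7)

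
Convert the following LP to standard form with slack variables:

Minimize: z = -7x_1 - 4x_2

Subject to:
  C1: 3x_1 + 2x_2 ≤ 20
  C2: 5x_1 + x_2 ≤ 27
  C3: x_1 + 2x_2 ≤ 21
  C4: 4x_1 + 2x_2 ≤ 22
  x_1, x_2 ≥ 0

min z = -7x_1 - 4x_2

s.t.
  3x_1 + 2x_2 + s1 = 20
  5x_1 + x_2 + s2 = 27
  x_1 + 2x_2 + s3 = 21
  4x_1 + 2x_2 + s4 = 22
  x_1, x_2, s1, s2, s3, s4 ≥ 0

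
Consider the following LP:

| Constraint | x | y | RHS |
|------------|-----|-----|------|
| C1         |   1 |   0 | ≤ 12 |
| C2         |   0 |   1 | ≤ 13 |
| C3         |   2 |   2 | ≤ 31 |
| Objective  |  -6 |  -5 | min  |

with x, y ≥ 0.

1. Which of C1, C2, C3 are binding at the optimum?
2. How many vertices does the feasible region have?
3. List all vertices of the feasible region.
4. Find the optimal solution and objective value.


1. C1, C3
2. 5
3. (0, 0), (12, 0), (12, 3.5), (2.5, 13), (0, 13)
4. x = 12, y = 3.5, z = -89.5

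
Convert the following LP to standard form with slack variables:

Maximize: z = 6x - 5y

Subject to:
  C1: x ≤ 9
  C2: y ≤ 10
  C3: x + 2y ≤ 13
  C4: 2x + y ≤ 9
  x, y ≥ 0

max z = 6x - 5y

s.t.
  x + s1 = 9
  y + s2 = 10
  x + 2y + s3 = 13
  2x + y + s4 = 9
  x, y, s1, s2, s3, s4 ≥ 0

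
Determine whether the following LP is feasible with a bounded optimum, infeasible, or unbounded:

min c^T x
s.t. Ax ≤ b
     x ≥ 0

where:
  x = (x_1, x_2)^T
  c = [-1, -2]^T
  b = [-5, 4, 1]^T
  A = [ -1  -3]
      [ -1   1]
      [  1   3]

Infeasible (no feasible solution exists)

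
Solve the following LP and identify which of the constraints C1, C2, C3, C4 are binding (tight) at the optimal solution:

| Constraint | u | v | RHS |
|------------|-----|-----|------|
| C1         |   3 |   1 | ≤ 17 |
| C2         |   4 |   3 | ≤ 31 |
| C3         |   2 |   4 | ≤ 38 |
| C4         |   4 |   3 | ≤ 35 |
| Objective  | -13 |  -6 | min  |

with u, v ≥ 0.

At u = 4, v = 5, compute slack b - a·x for each constraint:
  C1: 17 − 17 = 0  (binding)
  C2: 31 − 31 = 0  (binding)
  C3: 38 − 28 = 10  (slack)
  C4: 35 − 31 = 4  (slack)

Optimal: u = 4, v = 5
Binding: C1, C2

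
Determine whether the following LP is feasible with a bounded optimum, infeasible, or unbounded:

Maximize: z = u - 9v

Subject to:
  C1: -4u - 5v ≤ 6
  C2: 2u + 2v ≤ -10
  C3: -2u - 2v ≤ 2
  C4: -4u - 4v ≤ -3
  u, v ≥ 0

Infeasible (no feasible solution exists)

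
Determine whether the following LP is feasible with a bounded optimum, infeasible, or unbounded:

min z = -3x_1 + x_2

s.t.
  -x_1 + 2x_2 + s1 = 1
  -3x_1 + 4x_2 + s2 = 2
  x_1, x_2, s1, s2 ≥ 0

Unbounded (objective can decrease without bound)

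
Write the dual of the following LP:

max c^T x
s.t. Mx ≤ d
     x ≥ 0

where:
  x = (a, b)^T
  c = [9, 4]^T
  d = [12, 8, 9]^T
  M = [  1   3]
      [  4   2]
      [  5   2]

Primal max cᵀx s.t. Ax ≤ b, x ≥ 0  →  Dual min bᵀy s.t. Aᵀy ≥ c, y ≥ 0.

Minimize: z = 12y1 + 8y2 + 9y3

Subject to:
  y1 + 4y2 + 5y3 ≥ 9
  3y1 + 2y2 + 2y3 ≥ 4
  y1, y2, y3 ≥ 0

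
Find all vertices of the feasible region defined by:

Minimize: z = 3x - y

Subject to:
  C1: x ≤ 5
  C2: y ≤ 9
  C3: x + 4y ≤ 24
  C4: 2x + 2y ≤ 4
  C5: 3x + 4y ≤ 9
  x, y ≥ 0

(0, 0), (2, 0), (0, 2)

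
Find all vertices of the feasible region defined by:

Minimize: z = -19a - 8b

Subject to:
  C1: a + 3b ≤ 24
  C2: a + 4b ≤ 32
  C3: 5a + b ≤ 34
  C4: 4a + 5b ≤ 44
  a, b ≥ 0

(0, 0), (6.8, 0), (6, 4), (1.714, 7.429), (0, 8)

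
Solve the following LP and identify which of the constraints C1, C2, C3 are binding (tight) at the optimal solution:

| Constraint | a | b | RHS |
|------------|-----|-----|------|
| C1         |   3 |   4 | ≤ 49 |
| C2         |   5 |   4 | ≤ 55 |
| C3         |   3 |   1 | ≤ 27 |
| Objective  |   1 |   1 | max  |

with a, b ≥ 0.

At a = 3, b = 10, compute slack b - a·x for each constraint:
  C1: 49 − 49 = 0  (binding)
  C2: 55 − 55 = 0  (binding)
  C3: 27 − 19 = 8  (slack)

Optimal: a = 3, b = 10
Binding: C1, C2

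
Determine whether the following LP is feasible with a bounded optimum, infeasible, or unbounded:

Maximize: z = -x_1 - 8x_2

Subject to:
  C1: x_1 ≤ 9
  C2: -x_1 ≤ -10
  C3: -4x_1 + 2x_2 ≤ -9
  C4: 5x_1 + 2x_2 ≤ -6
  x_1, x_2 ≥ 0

Infeasible (no feasible solution exists)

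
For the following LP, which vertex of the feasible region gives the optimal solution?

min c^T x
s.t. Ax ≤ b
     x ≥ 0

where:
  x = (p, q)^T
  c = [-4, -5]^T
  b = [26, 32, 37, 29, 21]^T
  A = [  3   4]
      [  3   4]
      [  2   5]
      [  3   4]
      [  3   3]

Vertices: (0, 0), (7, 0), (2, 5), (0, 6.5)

Evaluate the objective at each vertex of the feasible region:
  z(0, 0) = 0
  z(7, 0) = -28
  z(2, 5) = -33  ←
  z(0, 6.5) = -32.5
The minimum is at p = 2, q = 5.

(2, 5)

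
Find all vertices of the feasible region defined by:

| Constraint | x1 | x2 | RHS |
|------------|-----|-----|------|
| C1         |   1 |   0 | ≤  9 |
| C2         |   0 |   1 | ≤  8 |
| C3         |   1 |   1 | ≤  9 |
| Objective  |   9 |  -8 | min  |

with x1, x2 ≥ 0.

(0, 0), (9, 0), (1, 8), (0, 8)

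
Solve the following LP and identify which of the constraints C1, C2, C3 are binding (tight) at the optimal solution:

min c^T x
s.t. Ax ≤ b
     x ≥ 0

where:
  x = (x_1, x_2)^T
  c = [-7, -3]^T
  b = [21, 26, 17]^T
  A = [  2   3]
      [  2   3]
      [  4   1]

At x_1 = 3, x_2 = 5, compute slack b - a·x for each constraint:
  C1: 21 − 21 = 0  (binding)
  C2: 26 − 21 = 5  (slack)
  C3: 17 − 17 = 0  (binding)

Optimal: x_1 = 3, x_2 = 5
Binding: C1, C3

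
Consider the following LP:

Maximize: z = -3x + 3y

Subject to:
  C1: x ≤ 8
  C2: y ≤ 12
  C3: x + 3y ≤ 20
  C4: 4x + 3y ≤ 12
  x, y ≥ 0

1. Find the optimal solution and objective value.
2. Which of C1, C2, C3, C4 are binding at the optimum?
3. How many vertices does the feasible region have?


1. x = 0, y = 4, z = 12
2. C4
3. 3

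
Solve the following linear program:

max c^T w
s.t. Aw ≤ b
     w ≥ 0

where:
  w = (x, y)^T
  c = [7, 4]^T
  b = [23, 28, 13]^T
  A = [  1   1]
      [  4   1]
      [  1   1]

Evaluate the objective at each vertex of the feasible region:
  z(0, 0) = 0
  z(7, 0) = 49
  z(5, 8) = 67  ←
  z(0, 13) = 52
The maximum is at x = 5, y = 8.

x = 5, y = 8, z = 67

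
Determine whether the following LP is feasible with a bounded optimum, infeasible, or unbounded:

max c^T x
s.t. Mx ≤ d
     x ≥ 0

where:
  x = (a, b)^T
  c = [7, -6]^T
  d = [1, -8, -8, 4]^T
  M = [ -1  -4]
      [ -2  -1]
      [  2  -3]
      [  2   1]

Infeasible (no feasible solution exists)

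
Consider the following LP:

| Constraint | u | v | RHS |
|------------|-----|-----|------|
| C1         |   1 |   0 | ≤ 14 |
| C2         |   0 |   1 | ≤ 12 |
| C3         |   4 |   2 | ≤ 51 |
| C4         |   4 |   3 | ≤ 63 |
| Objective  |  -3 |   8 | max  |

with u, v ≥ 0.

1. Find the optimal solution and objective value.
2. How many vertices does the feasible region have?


1. u = 0, v = 12, z = 96
2. 4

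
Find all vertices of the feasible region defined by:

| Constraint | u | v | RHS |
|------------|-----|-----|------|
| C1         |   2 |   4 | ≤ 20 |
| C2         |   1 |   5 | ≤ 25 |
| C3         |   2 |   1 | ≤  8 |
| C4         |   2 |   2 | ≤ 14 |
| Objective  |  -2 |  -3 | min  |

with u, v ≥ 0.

(0, 0), (4, 0), (2, 4), (0, 5)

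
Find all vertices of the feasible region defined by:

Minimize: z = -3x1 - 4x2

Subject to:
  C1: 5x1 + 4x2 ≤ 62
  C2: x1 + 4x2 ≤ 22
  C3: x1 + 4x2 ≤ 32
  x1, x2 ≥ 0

(0, 0), (12.4, 0), (10, 3), (0, 5.5)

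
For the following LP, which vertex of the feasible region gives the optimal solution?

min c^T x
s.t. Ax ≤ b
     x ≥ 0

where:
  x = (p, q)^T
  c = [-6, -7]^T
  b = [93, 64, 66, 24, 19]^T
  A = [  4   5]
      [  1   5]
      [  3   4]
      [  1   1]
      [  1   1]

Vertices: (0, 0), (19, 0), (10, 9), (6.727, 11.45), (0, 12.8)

Evaluate the objective at each vertex of the feasible region:
  z(0, 0) = 0
  z(19, 0) = -114
  z(10, 9) = -123  ←
  z(6.727, 11.45) = -120.5
  z(0, 12.8) = -89.6
The minimum is at p = 10, q = 9.

(10, 9)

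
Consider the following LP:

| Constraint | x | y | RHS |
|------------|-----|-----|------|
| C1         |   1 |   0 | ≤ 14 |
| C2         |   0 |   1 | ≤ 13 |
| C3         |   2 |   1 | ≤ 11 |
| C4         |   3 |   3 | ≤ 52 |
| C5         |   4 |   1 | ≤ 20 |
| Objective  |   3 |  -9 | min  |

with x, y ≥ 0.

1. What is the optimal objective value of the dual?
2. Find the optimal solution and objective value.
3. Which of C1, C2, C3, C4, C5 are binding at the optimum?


1. -99
2. x = 0, y = 11, z = -99
3. C3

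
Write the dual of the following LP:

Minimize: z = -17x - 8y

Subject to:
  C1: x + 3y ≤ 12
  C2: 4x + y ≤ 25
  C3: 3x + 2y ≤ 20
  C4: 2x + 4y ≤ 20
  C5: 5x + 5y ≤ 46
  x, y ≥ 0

Primal min cᵀx s.t. Ax ≤ b, x ≥ 0  →  Dual max −bᵀy s.t. Aᵀy ≥ −c, y ≥ 0.

Maximize: z = -12y1 - 25y2 - 20y3 - 20y4 - 46y5

Subject to:
  y1 + 4y2 + 3y3 + 2y4 + 5y5 ≥ 17
  3y1 + y2 + 2y3 + 4y4 + 5y5 ≥ 8
  y1, y2, y3, y4, y5 ≥ 0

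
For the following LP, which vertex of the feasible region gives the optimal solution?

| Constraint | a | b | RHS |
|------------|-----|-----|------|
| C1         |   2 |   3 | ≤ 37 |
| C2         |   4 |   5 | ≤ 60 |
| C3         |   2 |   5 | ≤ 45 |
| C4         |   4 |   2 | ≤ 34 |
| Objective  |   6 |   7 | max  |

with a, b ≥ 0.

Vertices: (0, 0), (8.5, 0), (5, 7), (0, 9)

Evaluate the objective at each vertex of the feasible region:
  z(0, 0) = 0
  z(8.5, 0) = 51
  z(5, 7) = 79  ←
  z(0, 9) = 63
The maximum is at a = 5, b = 7.

(5, 7)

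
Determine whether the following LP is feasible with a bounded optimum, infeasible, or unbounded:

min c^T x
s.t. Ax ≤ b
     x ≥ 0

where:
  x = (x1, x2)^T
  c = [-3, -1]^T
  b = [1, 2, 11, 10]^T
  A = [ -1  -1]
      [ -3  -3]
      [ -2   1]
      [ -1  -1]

Unbounded (objective can decrease without bound)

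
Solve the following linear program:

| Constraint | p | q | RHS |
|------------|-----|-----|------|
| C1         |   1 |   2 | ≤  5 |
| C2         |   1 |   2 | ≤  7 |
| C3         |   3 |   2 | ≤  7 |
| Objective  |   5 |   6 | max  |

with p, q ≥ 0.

Evaluate the objective at each vertex of the feasible region:
  z(0, 0) = 0
  z(2.333, 0) = 11.67
  z(1, 2) = 17  ←
  z(0, 2.5) = 15
The maximum is at p = 1, q = 2.

p = 1, q = 2, z = 17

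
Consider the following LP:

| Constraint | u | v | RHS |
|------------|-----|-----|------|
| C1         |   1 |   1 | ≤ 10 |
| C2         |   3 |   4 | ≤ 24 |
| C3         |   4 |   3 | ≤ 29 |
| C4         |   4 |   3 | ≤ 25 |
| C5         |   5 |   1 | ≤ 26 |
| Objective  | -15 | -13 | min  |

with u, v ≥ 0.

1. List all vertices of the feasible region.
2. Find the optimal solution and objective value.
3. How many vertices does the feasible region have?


1. (0, 0), (5.2, 0), (4.818, 1.909), (4, 3), (0, 6)
2. u = 4, v = 3, z = -99
3. 5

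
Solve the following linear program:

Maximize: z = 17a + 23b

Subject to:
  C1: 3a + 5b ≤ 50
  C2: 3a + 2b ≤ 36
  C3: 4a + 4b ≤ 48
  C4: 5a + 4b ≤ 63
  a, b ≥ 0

Evaluate the objective at each vertex of the feasible region:
  z(0, 0) = 0
  z(12, 0) = 204
  z(5, 7) = 246  ←
  z(0, 10) = 230
The maximum is at a = 5, b = 7.

a = 5, b = 7, z = 246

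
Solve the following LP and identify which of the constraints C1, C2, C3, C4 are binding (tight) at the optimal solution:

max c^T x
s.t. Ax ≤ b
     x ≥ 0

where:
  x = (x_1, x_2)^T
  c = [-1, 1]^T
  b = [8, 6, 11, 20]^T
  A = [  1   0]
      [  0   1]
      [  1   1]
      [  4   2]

At x_1 = 0, x_2 = 6, compute slack b - a·x for each constraint:
  C1: 8 − 0 = 8  (slack)
  C2: 6 − 6 = 0  (binding)
  C3: 11 − 6 = 5  (slack)
  C4: 20 − 12 = 8  (slack)

Optimal: x_1 = 0, x_2 = 6
Binding: C2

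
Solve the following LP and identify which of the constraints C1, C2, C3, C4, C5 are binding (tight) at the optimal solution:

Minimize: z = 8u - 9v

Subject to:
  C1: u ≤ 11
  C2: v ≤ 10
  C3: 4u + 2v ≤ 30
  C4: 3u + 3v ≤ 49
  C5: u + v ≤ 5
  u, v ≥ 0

At u = 0, v = 5, compute slack b - a·x for each constraint:
  C1: 11 − 0 = 11  (slack)
  C2: 10 − 5 = 5  (slack)
  C3: 30 − 10 = 20  (slack)
  C4: 49 − 15 = 34  (slack)
  C5: 5 − 5 = 0  (binding)

Optimal: u = 0, v = 5
Binding: C5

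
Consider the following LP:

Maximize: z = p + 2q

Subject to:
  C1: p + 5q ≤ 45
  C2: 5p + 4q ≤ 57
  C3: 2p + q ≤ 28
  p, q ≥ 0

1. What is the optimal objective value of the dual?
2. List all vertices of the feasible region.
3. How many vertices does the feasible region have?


1. 21
2. (0, 0), (11.4, 0), (5, 8), (0, 9)
3. 4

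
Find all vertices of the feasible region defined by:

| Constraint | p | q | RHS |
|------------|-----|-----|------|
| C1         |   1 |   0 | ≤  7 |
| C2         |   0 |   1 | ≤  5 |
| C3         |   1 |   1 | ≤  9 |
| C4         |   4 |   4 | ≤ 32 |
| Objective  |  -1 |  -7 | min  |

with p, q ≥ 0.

(0, 0), (7, 0), (7, 1), (3, 5), (0, 5)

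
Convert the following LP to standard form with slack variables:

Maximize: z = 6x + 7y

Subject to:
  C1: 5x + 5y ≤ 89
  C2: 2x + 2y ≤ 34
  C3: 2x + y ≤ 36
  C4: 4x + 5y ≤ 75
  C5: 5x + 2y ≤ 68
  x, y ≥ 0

max z = 6x + 7y

s.t.
  5x + 5y + s1 = 89
  2x + 2y + s2 = 34
  2x + y + s3 = 36
  4x + 5y + s4 = 75
  5x + 2y + s5 = 68
  x, y, s1, s2, s3, s4, s5 ≥ 0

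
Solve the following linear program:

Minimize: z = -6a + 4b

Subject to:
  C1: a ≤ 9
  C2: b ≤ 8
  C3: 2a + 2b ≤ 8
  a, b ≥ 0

Evaluate the objective at each vertex of the feasible region:
  z(0, 0) = 0
  z(4, 0) = -24  ←
  z(0, 4) = 16
The minimum is at a = 4, b = 0.

a = 4, b = 0, z = -24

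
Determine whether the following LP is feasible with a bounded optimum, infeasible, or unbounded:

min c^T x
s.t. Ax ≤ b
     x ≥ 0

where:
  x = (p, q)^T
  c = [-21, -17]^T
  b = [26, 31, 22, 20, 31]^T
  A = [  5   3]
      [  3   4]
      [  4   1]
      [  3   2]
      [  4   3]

Feasible with a bounded optimal solution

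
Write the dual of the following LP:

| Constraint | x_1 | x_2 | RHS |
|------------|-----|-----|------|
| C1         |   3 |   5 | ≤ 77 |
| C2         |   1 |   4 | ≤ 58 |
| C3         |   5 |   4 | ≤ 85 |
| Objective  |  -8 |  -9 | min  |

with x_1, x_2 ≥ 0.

Primal min cᵀx s.t. Ax ≤ b, x ≥ 0  →  Dual max −bᵀy s.t. Aᵀy ≥ −c, y ≥ 0.

Maximize: z = -77y1 - 58y2 - 85y3

Subject to:
  3y1 + y2 + 5y3 ≥ 8
  5y1 + 4y2 + 4y3 ≥ 9
  y1, y2, y3 ≥ 0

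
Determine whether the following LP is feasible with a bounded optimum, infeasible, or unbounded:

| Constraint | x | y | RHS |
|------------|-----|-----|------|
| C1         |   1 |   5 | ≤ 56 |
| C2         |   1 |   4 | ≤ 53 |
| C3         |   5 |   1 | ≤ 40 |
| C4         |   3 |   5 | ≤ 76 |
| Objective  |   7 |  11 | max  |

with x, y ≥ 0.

Feasible with a bounded optimal solution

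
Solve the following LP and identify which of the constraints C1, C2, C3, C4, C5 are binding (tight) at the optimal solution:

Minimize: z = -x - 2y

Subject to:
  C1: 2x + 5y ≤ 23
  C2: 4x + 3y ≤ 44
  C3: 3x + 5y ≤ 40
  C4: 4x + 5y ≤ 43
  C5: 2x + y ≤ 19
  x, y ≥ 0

At x = 9, y = 1, compute slack b - a·x for each constraint:
  C1: 23 − 23 = 0  (binding)
  C2: 44 − 39 = 5  (slack)
  C3: 40 − 32 = 8  (slack)
  C4: 43 − 41 = 2  (slack)
  C5: 19 − 19 = 0  (binding)

Optimal: x = 9, y = 1
Binding: C1, C5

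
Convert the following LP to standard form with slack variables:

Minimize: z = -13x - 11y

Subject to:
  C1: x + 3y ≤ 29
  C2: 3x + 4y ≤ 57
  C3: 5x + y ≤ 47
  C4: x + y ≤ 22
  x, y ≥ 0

min z = -13x - 11y

s.t.
  x + 3y + s1 = 29
  3x + 4y + s2 = 57
  5x + y + s3 = 47
  x + y + s4 = 22
  x, y, s1, s2, s3, s4 ≥ 0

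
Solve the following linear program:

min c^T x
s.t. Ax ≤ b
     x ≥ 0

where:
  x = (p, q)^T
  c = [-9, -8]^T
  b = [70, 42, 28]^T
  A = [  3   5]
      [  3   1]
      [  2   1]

Evaluate the objective at each vertex of the feasible region:
  z(0, 0) = 0
  z(14, 0) = -126
  z(10, 8) = -154  ←
  z(0, 14) = -112
The minimum is at p = 10, q = 8.

p = 10, q = 8, z = -154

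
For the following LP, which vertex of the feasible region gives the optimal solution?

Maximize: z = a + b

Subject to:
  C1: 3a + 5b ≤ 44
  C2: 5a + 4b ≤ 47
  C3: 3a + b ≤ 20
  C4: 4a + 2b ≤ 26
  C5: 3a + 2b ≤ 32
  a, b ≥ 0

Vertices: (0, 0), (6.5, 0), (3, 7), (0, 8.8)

Evaluate the objective at each vertex of the feasible region:
  z(0, 0) = 0
  z(6.5, 0) = 6.5
  z(3, 7) = 10  ←
  z(0, 8.8) = 8.8
The maximum is at a = 3, b = 7.

(3, 7)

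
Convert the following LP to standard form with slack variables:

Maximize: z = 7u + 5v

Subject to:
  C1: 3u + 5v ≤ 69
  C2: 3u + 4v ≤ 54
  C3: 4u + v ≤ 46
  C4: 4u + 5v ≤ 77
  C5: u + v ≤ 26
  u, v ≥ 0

max z = 7u + 5v

s.t.
  3u + 5v + s1 = 69
  3u + 4v + s2 = 54
  4u + v + s3 = 46
  4u + 5v + s4 = 77
  u + v + s5 = 26
  u, v, s1, s2, s3, s4, s5 ≥ 0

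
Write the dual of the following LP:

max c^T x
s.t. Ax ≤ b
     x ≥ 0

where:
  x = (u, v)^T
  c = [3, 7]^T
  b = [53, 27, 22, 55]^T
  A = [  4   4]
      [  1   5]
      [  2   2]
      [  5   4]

Primal max cᵀx s.t. Ax ≤ b, x ≥ 0  →  Dual min bᵀy s.t. Aᵀy ≥ c, y ≥ 0.

Minimize: z = 53y1 + 27y2 + 22y3 + 55y4

Subject to:
  4y1 + y2 + 2y3 + 5y4 ≥ 3
  4y1 + 5y2 + 2y3 + 4y4 ≥ 7
  y1, y2, y3, y4 ≥ 0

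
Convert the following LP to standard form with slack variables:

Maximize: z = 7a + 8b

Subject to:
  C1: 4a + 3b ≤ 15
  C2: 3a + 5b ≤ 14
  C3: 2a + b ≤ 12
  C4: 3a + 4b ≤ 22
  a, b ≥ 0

max z = 7a + 8b

s.t.
  4a + 3b + s1 = 15
  3a + 5b + s2 = 14
  2a + b + s3 = 12
  3a + 4b + s4 = 22
  a, b, s1, s2, s3, s4 ≥ 0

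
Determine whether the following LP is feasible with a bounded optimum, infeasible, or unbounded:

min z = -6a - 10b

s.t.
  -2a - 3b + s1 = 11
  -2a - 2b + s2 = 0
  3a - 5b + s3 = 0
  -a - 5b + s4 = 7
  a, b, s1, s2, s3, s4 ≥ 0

Unbounded (objective can decrease without bound)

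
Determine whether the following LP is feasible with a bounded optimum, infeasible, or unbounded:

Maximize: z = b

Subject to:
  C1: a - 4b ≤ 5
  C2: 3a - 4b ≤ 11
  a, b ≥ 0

Unbounded (objective can increase without bound)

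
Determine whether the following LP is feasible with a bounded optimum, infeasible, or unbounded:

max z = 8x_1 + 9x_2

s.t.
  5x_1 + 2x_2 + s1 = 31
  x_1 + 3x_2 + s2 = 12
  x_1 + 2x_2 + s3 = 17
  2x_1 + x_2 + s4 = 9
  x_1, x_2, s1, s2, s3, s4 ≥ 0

Feasible with a bounded optimal solution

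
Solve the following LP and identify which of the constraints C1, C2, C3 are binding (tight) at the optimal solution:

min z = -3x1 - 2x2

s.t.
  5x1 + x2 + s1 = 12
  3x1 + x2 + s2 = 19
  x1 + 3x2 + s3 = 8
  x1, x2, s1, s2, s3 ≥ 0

At x1 = 2, x2 = 2, compute slack b - a·x for each constraint:
  C1: 12 − 12 = 0  (binding)
  C2: 19 − 8 = 11  (slack)
  C3: 8 − 8 = 0  (binding)

Optimal: x1 = 2, x2 = 2
Binding: C1, C3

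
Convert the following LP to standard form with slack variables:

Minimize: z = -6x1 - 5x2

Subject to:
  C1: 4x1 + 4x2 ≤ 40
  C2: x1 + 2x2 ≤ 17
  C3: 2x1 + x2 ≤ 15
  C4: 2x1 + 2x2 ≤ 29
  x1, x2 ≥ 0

min z = -6x1 - 5x2

s.t.
  4x1 + 4x2 + s1 = 40
  x1 + 2x2 + s2 = 17
  2x1 + x2 + s3 = 15
  2x1 + 2x2 + s4 = 29
  x1, x2, s1, s2, s3, s4 ≥ 0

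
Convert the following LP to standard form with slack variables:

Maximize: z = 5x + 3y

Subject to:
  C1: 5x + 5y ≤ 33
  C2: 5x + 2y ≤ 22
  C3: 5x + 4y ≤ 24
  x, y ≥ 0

max z = 5x + 3y

s.t.
  5x + 5y + s1 = 33
  5x + 2y + s2 = 22
  5x + 4y + s3 = 24
  x, y, s1, s2, s3 ≥ 0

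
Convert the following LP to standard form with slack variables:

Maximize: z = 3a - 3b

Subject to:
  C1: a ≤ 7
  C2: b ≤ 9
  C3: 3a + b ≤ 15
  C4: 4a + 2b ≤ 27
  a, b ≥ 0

max z = 3a - 3b

s.t.
  a + s1 = 7
  b + s2 = 9
  3a + b + s3 = 15
  4a + 2b + s4 = 27
  a, b, s1, s2, s3, s4 ≥ 0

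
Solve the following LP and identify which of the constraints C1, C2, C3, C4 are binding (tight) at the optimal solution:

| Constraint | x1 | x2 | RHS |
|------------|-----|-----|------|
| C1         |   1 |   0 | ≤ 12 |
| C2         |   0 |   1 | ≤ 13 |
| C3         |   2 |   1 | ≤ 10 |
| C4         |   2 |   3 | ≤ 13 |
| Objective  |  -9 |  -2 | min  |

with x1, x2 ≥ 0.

At x1 = 5, x2 = 0, compute slack b - a·x for each constraint:
  C1: 12 − 5 = 7  (slack)
  C2: 13 − 0 = 13  (slack)
  C3: 10 − 10 = 0  (binding)
  C4: 13 − 10 = 3  (slack)

Optimal: x1 = 5, x2 = 0
Binding: C3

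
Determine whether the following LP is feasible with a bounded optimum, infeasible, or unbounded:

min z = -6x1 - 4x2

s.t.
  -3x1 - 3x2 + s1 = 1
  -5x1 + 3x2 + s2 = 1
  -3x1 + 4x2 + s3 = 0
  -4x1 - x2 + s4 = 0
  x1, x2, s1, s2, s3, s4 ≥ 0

Unbounded (objective can decrease without bound)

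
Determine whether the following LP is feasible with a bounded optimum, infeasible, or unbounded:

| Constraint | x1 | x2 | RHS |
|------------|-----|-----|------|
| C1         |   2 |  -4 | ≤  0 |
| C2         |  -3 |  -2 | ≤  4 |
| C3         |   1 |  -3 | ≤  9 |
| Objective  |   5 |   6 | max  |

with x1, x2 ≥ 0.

Unbounded (objective can increase without bound)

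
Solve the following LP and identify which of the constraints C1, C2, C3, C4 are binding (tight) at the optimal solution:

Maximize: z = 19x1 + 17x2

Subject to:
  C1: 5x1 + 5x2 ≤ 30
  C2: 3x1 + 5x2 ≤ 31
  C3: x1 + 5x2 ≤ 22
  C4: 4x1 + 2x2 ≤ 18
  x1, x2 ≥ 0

At x1 = 3, x2 = 3, compute slack b - a·x for each constraint:
  C1: 30 − 30 = 0  (binding)
  C2: 31 − 24 = 7  (slack)
  C3: 22 − 18 = 4  (slack)
  C4: 18 − 18 = 0  (binding)

Optimal: x1 = 3, x2 = 3
Binding: C1, C4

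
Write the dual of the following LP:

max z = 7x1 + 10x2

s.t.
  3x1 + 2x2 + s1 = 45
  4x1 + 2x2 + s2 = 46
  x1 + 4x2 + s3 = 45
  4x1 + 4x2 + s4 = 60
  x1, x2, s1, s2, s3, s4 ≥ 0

Primal max cᵀx s.t. Ax ≤ b, x ≥ 0  →  Dual min bᵀy s.t. Aᵀy ≥ c, y ≥ 0.

Minimize: z = 45y1 + 46y2 + 45y3 + 60y4

Subject to:
  3y1 + 4y2 + y3 + 4y4 ≥ 7
  2y1 + 2y2 + 4y3 + 4y4 ≥ 10
  y1, y2, y3, y4 ≥ 0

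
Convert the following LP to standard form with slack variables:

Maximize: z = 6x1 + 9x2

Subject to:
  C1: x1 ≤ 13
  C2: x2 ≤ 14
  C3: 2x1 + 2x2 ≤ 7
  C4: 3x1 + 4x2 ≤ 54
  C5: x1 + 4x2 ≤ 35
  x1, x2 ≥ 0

max z = 6x1 + 9x2

s.t.
  x1 + s1 = 13
  x2 + s2 = 14
  2x1 + 2x2 + s3 = 7
  3x1 + 4x2 + s4 = 54
  x1 + 4x2 + s5 = 35
  x1, x2, s1, s2, s3, s4, s5 ≥ 0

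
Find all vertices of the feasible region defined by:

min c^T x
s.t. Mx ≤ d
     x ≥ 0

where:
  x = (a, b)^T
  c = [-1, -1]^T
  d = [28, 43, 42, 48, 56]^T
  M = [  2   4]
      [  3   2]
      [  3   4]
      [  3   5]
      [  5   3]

(0, 0), (11.2, 0), (10, 2), (0, 7)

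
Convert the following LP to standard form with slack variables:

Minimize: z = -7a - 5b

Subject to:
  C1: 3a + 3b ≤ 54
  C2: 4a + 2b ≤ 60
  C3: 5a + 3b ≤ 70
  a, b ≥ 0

min z = -7a - 5b

s.t.
  3a + 3b + s1 = 54
  4a + 2b + s2 = 60
  5a + 3b + s3 = 70
  a, b, s1, s2, s3 ≥ 0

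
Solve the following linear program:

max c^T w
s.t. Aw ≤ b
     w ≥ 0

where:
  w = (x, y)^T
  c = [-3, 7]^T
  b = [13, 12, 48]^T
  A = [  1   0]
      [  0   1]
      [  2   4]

Evaluate the objective at each vertex of the feasible region:
  z(0, 0) = 0
  z(13, 0) = -39
  z(13, 5.5) = -0.5
  z(0, 12) = 84  ←
The maximum is at x = 0, y = 12.

x = 0, y = 12, z = 84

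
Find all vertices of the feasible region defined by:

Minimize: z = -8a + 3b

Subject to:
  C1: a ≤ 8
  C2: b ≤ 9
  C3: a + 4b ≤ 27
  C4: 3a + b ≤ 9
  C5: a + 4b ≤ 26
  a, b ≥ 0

(0, 0), (3, 0), (0.9091, 6.273), (0, 6.5)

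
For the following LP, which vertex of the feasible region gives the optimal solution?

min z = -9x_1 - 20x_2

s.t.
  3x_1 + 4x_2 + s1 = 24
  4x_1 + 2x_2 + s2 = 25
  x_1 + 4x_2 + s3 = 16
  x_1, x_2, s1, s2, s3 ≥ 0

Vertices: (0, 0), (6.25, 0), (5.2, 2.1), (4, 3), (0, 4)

Evaluate the objective at each vertex of the feasible region:
  z(0, 0) = 0
  z(6.25, 0) = -56.25
  z(5.2, 2.1) = -88.8
  z(4, 3) = -96  ←
  z(0, 4) = -80
The minimum is at x_1 = 4, x_2 = 3.

(4, 3)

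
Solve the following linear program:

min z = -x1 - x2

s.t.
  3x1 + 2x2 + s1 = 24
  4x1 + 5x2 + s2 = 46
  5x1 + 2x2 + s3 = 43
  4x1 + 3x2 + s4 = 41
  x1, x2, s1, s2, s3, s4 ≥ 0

Evaluate the objective at each vertex of the feasible region:
  z(0, 0) = 0
  z(8, 0) = -8
  z(4, 6) = -10  ←
  z(0, 9.2) = -9.2
The minimum is at x1 = 4, x2 = 6.

x1 = 4, x2 = 6, z = -10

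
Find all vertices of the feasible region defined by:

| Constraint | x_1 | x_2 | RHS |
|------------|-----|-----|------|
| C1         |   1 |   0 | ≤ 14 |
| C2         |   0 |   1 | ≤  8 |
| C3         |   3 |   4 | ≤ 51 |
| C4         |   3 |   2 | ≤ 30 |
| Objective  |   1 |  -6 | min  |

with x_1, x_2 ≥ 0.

(0, 0), (10, 0), (4.667, 8), (0, 8)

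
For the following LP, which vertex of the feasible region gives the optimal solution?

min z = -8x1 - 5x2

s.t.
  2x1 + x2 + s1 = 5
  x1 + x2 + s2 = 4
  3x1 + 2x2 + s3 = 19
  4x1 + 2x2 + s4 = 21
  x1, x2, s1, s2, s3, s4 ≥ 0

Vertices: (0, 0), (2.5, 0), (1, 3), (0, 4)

Evaluate the objective at each vertex of the feasible region:
  z(0, 0) = 0
  z(2.5, 0) = -20
  z(1, 3) = -23  ←
  z(0, 4) = -20
The minimum is at x1 = 1, x2 = 3.

(1, 3)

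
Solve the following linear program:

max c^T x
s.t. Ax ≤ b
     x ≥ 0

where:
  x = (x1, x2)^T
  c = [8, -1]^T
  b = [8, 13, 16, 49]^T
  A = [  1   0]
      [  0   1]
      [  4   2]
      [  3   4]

Evaluate the objective at each vertex of the feasible region:
  z(0, 0) = 0
  z(4, 0) = 32  ←
  z(0, 8) = -8
The maximum is at x1 = 4, x2 = 0.

x1 = 4, x2 = 0, z = 32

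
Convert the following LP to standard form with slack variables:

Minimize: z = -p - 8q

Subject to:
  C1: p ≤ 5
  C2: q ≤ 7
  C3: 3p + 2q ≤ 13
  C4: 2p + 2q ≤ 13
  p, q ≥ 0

min z = -p - 8q

s.t.
  p + s1 = 5
  q + s2 = 7
  3p + 2q + s3 = 13
  2p + 2q + s4 = 13
  p, q, s1, s2, s3, s4 ≥ 0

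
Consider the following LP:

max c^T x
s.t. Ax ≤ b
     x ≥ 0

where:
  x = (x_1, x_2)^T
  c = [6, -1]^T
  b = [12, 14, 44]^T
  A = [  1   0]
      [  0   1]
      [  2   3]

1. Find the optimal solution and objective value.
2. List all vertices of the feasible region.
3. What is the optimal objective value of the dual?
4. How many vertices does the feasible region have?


1. x_1 = 12, x_2 = 0, z = 72
2. (0, 0), (12, 0), (12, 6.667), (1, 14), (0, 14)
3. 72
4. 5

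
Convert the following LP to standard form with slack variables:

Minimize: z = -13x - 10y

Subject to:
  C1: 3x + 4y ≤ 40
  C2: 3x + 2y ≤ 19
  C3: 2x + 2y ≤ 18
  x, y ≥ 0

min z = -13x - 10y

s.t.
  3x + 4y + s1 = 40
  3x + 2y + s2 = 19
  2x + 2y + s3 = 18
  x, y, s1, s2, s3 ≥ 0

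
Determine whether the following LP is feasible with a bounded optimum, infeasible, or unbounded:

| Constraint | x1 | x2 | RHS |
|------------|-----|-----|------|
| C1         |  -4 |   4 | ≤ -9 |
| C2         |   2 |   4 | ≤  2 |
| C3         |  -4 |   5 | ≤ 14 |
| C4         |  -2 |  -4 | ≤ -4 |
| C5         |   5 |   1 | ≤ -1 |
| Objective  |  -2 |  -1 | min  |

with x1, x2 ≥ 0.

Infeasible (no feasible solution exists)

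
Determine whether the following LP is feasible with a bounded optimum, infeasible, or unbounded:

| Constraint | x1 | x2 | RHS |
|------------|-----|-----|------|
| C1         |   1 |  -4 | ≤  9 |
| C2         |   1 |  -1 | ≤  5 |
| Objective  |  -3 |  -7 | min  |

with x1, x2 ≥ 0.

Unbounded (objective can decrease without bound)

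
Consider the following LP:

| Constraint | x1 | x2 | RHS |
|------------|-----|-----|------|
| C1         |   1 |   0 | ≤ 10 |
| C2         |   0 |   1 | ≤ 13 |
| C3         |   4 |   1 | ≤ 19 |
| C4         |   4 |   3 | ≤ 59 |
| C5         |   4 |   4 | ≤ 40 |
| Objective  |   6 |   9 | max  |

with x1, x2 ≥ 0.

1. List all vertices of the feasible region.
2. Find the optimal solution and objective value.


1. (0, 0), (4.75, 0), (3, 7), (0, 10)
2. x1 = 0, x2 = 10, z = 90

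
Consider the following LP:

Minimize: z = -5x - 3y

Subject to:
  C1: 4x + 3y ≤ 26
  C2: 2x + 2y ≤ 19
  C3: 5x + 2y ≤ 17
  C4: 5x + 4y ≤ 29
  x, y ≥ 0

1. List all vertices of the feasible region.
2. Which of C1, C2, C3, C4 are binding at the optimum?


1. (0, 0), (3.4, 0), (1, 6), (0, 7.25)
2. C3, C4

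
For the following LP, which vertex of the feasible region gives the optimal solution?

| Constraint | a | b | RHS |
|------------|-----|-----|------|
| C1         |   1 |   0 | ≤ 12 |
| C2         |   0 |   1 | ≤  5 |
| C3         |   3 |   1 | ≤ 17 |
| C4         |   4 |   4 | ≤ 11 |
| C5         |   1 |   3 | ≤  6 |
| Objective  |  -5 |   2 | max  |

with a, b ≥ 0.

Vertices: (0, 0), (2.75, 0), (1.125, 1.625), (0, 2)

Evaluate the objective at each vertex of the feasible region:
  z(0, 0) = 0
  z(2.75, 0) = -13.75
  z(1.125, 1.625) = -2.375
  z(0, 2) = 4  ←
The maximum is at a = 0, b = 2.

(0, 2)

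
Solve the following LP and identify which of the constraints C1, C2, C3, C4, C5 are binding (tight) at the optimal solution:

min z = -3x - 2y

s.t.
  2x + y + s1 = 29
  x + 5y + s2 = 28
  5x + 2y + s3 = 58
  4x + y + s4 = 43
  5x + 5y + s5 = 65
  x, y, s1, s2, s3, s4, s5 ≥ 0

At x = 10, y = 3, compute slack b - a·x for each constraint:
  C1: 29 − 23 = 6  (slack)
  C2: 28 − 25 = 3  (slack)
  C3: 58 − 56 = 2  (slack)
  C4: 43 − 43 = 0  (binding)
  C5: 65 − 65 = 0  (binding)

Optimal: x = 10, y = 3
Binding: C4, C5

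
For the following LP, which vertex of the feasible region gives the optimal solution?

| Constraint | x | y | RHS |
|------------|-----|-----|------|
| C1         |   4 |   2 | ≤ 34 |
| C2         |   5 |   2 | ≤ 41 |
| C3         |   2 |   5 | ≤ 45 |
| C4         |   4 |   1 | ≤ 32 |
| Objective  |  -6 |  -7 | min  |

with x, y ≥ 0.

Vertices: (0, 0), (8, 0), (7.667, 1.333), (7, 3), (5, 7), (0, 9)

Evaluate the objective at each vertex of the feasible region:
  z(0, 0) = 0
  z(8, 0) = -48
  z(7.667, 1.333) = -55.33
  z(7, 3) = -63
  z(5, 7) = -79  ←
  z(0, 9) = -63
The minimum is at x = 5, y = 7.

(5, 7)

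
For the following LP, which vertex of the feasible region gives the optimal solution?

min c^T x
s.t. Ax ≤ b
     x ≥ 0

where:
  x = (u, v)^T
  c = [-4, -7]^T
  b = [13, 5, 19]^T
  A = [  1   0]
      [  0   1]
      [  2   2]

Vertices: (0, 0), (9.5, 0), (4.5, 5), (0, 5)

Evaluate the objective at each vertex of the feasible region:
  z(0, 0) = 0
  z(9.5, 0) = -38
  z(4.5, 5) = -53  ←
  z(0, 5) = -35
The minimum is at u = 4.5, v = 5.

(4.5, 5)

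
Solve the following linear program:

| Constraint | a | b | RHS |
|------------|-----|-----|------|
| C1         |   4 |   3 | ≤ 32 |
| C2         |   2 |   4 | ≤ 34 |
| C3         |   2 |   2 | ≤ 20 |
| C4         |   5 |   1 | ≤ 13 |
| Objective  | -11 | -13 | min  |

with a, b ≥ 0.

Evaluate the objective at each vertex of the feasible region:
  z(0, 0) = 0
  z(2.6, 0) = -28.6
  z(1, 8) = -115  ←
  z(0, 8.5) = -110.5
The minimum is at a = 1, b = 8.

a = 1, b = 8, z = -115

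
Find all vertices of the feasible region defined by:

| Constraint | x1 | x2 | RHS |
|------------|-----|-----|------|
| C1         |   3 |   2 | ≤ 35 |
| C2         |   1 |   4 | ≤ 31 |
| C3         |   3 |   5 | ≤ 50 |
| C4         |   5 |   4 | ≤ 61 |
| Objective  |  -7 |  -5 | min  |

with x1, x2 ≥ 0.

(0, 0), (11.67, 0), (9, 4), (8.077, 5.154), (6.429, 6.143), (0, 7.75)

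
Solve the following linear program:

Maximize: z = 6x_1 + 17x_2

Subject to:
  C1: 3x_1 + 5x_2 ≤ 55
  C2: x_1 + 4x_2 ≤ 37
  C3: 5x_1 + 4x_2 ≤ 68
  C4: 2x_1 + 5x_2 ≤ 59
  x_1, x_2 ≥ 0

Evaluate the objective at each vertex of the feasible region:
  z(0, 0) = 0
  z(13.6, 0) = 81.6
  z(9.231, 5.462) = 148.2
  z(5, 8) = 166  ←
  z(0, 9.25) = 157.2
The maximum is at x_1 = 5, x_2 = 8.

x_1 = 5, x_2 = 8, z = 166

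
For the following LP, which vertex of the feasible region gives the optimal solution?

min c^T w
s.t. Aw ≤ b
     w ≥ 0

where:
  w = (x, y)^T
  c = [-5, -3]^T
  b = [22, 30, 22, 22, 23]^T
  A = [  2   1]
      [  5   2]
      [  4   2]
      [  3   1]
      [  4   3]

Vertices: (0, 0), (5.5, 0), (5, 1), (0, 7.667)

Evaluate the objective at each vertex of the feasible region:
  z(0, 0) = 0
  z(5.5, 0) = -27.5
  z(5, 1) = -28  ←
  z(0, 7.667) = -23
The minimum is at x = 5, y = 1.

(5, 1)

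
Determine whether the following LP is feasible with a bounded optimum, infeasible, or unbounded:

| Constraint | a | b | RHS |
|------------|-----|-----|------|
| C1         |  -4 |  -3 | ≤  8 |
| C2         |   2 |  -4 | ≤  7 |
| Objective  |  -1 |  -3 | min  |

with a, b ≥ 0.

Unbounded (objective can decrease without bound)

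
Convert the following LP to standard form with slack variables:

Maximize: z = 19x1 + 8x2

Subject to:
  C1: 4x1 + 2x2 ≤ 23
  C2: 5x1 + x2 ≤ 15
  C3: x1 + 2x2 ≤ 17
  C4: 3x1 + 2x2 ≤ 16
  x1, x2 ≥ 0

max z = 19x1 + 8x2

s.t.
  4x1 + 2x2 + s1 = 23
  5x1 + x2 + s2 = 15
  x1 + 2x2 + s3 = 17
  3x1 + 2x2 + s4 = 16
  x1, x2, s1, s2, s3, s4 ≥ 0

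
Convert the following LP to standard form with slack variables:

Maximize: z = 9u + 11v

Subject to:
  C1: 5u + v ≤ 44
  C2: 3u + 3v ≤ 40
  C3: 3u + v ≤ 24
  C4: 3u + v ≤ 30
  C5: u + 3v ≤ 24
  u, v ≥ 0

max z = 9u + 11v

s.t.
  5u + v + s1 = 44
  3u + 3v + s2 = 40
  3u + v + s3 = 24
  3u + v + s4 = 30
  u + 3v + s5 = 24
  u, v, s1, s2, s3, s4, s5 ≥ 0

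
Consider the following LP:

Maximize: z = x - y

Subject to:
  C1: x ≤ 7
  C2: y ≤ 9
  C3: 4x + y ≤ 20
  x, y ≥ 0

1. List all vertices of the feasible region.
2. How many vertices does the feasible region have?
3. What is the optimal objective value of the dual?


1. (0, 0), (5, 0), (2.75, 9), (0, 9)
2. 4
3. 5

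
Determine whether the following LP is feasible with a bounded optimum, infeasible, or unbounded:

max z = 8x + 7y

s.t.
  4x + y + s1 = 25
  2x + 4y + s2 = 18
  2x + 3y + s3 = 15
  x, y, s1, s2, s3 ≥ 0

Feasible with a bounded optimal solution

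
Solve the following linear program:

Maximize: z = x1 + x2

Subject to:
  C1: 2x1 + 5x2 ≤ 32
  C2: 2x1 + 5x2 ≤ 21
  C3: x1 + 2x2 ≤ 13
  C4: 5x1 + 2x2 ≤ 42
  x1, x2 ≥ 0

Evaluate the objective at each vertex of the feasible region:
  z(0, 0) = 0
  z(8.4, 0) = 8.4
  z(8, 1) = 9  ←
  z(0, 4.2) = 4.2
The maximum is at x1 = 8, x2 = 1.

x1 = 8, x2 = 1, z = 9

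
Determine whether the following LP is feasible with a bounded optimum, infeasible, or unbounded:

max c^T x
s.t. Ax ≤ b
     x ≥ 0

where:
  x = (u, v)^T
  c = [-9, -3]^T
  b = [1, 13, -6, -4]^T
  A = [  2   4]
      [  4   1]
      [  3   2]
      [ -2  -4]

Infeasible (no feasible solution exists)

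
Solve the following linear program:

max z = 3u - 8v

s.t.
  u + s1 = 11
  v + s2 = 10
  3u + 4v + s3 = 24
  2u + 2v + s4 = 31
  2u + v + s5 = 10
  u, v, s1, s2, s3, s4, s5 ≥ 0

Evaluate the objective at each vertex of the feasible region:
  z(0, 0) = 0
  z(5, 0) = 15  ←
  z(3.2, 3.6) = -19.2
  z(0, 6) = -48
The maximum is at u = 5, v = 0.

u = 5, v = 0, z = 15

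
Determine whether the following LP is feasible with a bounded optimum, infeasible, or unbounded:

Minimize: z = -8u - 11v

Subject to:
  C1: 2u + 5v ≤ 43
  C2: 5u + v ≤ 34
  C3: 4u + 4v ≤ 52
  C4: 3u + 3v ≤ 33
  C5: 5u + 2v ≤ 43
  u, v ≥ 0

Feasible with a bounded optimal solution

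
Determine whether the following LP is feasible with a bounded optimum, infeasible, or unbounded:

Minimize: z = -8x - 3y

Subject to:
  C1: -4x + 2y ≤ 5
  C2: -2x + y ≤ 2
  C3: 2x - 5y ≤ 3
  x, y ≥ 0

Unbounded (objective can decrease without bound)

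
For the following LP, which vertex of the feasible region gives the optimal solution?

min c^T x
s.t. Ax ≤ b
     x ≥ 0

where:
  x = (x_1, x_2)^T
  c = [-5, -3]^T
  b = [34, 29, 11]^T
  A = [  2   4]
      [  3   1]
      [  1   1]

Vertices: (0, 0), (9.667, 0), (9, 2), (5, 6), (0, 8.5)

Evaluate the objective at each vertex of the feasible region:
  z(0, 0) = 0
  z(9.667, 0) = -48.33
  z(9, 2) = -51  ←
  z(5, 6) = -43
  z(0, 8.5) = -25.5
The minimum is at x_1 = 9, x_2 = 2.

(9, 2)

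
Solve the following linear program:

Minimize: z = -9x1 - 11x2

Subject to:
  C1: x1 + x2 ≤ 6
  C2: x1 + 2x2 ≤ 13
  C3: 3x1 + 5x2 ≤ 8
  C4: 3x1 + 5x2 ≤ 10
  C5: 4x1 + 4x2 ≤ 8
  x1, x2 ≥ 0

Evaluate the objective at each vertex of the feasible region:
  z(0, 0) = 0
  z(2, 0) = -18
  z(1, 1) = -20  ←
  z(0, 1.6) = -17.6
The minimum is at x1 = 1, x2 = 1.

x1 = 1, x2 = 1, z = -20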